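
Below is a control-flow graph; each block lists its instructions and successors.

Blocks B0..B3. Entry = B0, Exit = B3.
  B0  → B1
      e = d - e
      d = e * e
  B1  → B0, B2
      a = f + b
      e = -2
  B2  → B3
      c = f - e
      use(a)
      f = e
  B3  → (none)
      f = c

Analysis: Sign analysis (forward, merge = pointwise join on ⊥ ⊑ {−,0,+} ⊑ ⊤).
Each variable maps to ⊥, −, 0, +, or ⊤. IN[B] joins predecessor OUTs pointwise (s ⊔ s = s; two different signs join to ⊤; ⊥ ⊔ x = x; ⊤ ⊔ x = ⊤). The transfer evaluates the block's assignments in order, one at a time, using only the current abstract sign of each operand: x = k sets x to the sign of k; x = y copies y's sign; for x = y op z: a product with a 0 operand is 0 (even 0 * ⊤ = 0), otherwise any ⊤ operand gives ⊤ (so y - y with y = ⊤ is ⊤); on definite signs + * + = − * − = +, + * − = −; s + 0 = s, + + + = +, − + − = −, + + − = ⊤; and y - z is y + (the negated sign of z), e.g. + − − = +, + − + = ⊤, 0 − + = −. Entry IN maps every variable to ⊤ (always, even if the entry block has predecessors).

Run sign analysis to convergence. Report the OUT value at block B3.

Answer: {a: ⊤, b: ⊤, c: ⊤, d: ⊤, e: -, f: ⊤}

Trace:
Fixpoint table:
  B0:  IN=(all ⊤)  OUT=(all ⊤)
  B1:  IN=(all ⊤)  OUT={e:-; rest ⊤}
  B2:  IN={e:-; rest ⊤}  OUT={e:-, f:-; rest ⊤}
  B3:  IN={e:-, f:-; rest ⊤}  OUT={e:-; rest ⊤}

Merge at B3: IN[B3] = OUT[B2] = {a: ⊤, b: ⊤, c: ⊤, d: ⊤, e: -, f: -}
Applying B3's transfer function to that IN value gives OUT[B3] (row B3 above).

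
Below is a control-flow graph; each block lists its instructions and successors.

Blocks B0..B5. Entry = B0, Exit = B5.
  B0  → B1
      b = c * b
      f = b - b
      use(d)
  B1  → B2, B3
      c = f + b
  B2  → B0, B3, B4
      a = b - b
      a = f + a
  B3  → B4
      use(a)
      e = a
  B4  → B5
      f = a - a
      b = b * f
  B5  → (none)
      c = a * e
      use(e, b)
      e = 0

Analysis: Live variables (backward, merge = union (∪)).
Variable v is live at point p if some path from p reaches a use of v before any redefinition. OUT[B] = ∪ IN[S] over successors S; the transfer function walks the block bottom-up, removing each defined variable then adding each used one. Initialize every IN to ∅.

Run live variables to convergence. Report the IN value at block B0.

Answer: {a, b, c, d, e}

Trace:
Converged values:
  B0: | IN={a, b, c, d, e} | OUT={a, b, d, e, f}
  B1: | IN={a, b, d, e, f} | OUT={a, b, c, d, e, f}
  B2: | IN={b, c, d, e, f} | OUT={a, b, c, d, e}
  B3: | IN={a, b} | OUT={a, b, e}
  B4: | IN={a, b, e} | OUT={a, b, e}
  B5: | IN={a, b, e} | OUT={}

Merge at B0: OUT[B0] = IN[B1] = {a, b, d, e, f}
Applying B0's transfer function to that OUT value gives IN[B0] (row B0 above).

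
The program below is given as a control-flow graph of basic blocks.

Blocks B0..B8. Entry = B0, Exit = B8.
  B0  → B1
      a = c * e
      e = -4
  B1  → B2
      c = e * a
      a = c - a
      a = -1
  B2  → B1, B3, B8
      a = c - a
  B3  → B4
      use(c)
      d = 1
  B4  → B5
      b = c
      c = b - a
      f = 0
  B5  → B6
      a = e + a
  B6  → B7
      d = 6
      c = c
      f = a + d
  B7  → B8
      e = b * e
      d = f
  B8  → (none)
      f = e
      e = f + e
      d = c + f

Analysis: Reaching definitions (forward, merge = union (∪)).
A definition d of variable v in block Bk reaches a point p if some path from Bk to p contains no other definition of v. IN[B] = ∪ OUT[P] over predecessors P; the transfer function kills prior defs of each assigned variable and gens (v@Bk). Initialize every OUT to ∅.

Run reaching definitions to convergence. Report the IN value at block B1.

Answer: {a@B0, a@B2, c@B1, e@B0}

Working:
Converged values:
  B0:   IN={}   OUT={a@B0, e@B0}
  B1:   IN={a@B0, a@B2, c@B1, e@B0}   OUT={a@B1, c@B1, e@B0}
  B2:   IN={a@B1, c@B1, e@B0}   OUT={a@B2, c@B1, e@B0}
  B3:   IN={a@B2, c@B1, e@B0}   OUT={a@B2, c@B1, d@B3, e@B0}
  B4:   IN={a@B2, c@B1, d@B3, e@B0}   OUT={a@B2, b@B4, c@B4, d@B3, e@B0, f@B4}
  B5:   IN={a@B2, b@B4, c@B4, d@B3, e@B0, f@B4}   OUT={a@B5, b@B4, c@B4, d@B3, e@B0, f@B4}
  B6:   IN={a@B5, b@B4, c@B4, d@B3, e@B0, f@B4}   OUT={a@B5, b@B4, c@B6, d@B6, e@B0, f@B6}
  B7:   IN={a@B5, b@B4, c@B6, d@B6, e@B0, f@B6}   OUT={a@B5, b@B4, c@B6, d@B7, e@B7, f@B6}
  B8:   IN={a@B2, a@B5, b@B4, c@B1, c@B6, d@B7, e@B0, e@B7, f@B6}   OUT={a@B2, a@B5, b@B4, c@B1, c@B6, d@B8, e@B8, f@B8}

Merge at B1: IN[B1] = OUT[B0] ⊔ OUT[B2] = {a@B0, a@B2, c@B1, e@B0}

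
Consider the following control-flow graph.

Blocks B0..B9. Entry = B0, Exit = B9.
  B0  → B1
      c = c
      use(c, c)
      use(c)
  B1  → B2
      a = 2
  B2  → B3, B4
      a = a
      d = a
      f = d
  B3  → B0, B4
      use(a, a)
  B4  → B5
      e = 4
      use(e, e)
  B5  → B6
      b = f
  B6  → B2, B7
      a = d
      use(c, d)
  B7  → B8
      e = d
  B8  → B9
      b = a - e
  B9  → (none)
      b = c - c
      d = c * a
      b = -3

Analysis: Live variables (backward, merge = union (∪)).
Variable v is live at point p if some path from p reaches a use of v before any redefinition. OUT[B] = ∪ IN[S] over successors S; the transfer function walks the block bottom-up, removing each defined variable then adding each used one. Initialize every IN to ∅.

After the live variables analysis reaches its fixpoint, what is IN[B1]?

Answer: {c}

Trace:
Fixpoint table:
  B0:   IN={c}   OUT={c}
  B1:   IN={c}   OUT={a, c}
  B2:   IN={a, c}   OUT={a, c, d, f}
  B3:   IN={a, c, d, f}   OUT={c, d, f}
  B4:   IN={c, d, f}   OUT={c, d, f}
  B5:   IN={c, d, f}   OUT={c, d}
  B6:   IN={c, d}   OUT={a, c, d}
  B7:   IN={a, c, d}   OUT={a, c, e}
  B8:   IN={a, c, e}   OUT={a, c}
  B9:   IN={a, c}   OUT={}

Merge at B1: OUT[B1] = IN[B2] = {a, c}
Applying B1's transfer function to that OUT value gives IN[B1] (row B1 above).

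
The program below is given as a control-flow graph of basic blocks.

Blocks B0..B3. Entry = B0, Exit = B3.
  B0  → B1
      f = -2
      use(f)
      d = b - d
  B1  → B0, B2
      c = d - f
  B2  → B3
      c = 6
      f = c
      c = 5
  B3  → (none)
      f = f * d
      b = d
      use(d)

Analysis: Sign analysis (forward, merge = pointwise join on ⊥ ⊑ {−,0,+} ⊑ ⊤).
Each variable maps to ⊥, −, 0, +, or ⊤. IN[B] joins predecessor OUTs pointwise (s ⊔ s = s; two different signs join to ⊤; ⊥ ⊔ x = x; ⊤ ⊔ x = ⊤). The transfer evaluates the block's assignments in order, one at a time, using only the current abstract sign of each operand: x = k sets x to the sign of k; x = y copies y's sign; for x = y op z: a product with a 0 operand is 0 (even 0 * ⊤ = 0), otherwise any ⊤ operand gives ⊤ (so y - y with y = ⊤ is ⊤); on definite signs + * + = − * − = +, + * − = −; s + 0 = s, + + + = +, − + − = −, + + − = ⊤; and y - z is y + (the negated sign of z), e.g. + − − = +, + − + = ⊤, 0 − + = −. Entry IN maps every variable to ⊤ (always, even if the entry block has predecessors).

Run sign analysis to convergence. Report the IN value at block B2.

Answer: {a: ⊤, b: ⊤, c: ⊤, d: ⊤, e: ⊤, f: -}

Derivation:
Fixpoint table:
  B0:  IN=(all ⊤)  OUT={f:-; rest ⊤}
  B1:  IN={f:-; rest ⊤}  OUT={f:-; rest ⊤}
  B2:  IN={f:-; rest ⊤}  OUT={c:+, f:+; rest ⊤}
  B3:  IN={c:+, f:+; rest ⊤}  OUT={c:+; rest ⊤}

Merge at B2: IN[B2] = OUT[B1] = {a: ⊤, b: ⊤, c: ⊤, d: ⊤, e: ⊤, f: -}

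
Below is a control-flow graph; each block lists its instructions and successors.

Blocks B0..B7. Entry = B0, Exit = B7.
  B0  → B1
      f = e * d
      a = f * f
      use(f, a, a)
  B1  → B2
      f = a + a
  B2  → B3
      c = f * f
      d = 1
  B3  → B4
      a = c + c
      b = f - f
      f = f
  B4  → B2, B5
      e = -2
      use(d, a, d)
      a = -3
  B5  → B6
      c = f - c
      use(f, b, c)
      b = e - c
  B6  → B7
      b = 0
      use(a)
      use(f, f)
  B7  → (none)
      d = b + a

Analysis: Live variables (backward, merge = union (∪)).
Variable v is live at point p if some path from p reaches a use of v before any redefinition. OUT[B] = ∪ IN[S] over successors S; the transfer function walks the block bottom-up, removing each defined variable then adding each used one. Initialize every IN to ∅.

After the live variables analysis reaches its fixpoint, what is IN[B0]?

Answer: {d, e}

Derivation:
Per-block solution:
  B0:  IN={d, e}  OUT={a}
  B1:  IN={a}  OUT={f}
  B2:  IN={f}  OUT={c, d, f}
  B3:  IN={c, d, f}  OUT={a, b, c, d, f}
  B4:  IN={a, b, c, d, f}  OUT={a, b, c, e, f}
  B5:  IN={a, b, c, e, f}  OUT={a, f}
  B6:  IN={a, f}  OUT={a, b}
  B7:  IN={a, b}  OUT={}

Merge at B0: OUT[B0] = IN[B1] = {a}
Applying B0's transfer function to that OUT value gives IN[B0] (row B0 above).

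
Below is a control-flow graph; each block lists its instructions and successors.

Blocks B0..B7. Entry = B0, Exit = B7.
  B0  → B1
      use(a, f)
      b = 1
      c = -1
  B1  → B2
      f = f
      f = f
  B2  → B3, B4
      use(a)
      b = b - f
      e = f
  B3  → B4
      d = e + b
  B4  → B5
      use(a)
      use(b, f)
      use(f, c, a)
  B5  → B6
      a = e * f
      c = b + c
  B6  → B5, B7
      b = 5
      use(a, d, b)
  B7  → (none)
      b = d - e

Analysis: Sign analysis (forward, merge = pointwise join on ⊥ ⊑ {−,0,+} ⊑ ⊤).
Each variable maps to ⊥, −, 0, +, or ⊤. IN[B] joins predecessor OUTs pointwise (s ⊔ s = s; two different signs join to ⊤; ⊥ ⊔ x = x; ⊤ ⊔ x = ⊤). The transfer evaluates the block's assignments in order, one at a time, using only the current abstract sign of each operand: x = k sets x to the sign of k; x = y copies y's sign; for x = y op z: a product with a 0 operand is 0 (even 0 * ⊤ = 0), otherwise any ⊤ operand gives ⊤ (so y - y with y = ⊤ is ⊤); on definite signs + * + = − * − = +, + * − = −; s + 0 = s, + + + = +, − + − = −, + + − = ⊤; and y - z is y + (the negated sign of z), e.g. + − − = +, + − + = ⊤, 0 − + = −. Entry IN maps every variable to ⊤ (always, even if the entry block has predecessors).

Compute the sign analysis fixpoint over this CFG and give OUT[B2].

Fixpoint table:
  B0:   IN=(all ⊤)   OUT={b:+, c:-; rest ⊤}
  B1:   IN={b:+, c:-; rest ⊤}   OUT={b:+, c:-; rest ⊤}
  B2:   IN={b:+, c:-; rest ⊤}   OUT={c:-; rest ⊤}
  B3:   IN={c:-; rest ⊤}   OUT={c:-; rest ⊤}
  B4:   IN={c:-; rest ⊤}   OUT={c:-; rest ⊤}
  B5:   IN=(all ⊤)   OUT=(all ⊤)
  B6:   IN=(all ⊤)   OUT={b:+; rest ⊤}
  B7:   IN={b:+; rest ⊤}   OUT=(all ⊤)

Merge at B2: IN[B2] = OUT[B1] = {a: ⊤, b: +, c: -, d: ⊤, e: ⊤, f: ⊤}
Applying B2's transfer function to that IN value gives OUT[B2] (row B2 above).

Answer: {a: ⊤, b: ⊤, c: -, d: ⊤, e: ⊤, f: ⊤}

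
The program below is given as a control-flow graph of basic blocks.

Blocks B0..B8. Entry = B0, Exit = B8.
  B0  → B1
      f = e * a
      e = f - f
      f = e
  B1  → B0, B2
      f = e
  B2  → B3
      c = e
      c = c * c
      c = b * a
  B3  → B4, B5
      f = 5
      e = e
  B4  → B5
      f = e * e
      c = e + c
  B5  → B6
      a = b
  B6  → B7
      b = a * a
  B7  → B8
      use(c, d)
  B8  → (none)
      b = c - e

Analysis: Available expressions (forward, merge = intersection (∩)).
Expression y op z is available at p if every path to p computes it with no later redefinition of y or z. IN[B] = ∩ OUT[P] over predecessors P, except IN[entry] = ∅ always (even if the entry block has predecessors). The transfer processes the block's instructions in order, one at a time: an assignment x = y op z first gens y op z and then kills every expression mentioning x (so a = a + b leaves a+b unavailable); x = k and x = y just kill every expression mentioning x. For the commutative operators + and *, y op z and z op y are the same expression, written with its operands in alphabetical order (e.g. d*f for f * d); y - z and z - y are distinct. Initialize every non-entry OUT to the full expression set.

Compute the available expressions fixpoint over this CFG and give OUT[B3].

Fixpoint table:
  B0:  IN={}  OUT={}
  B1:  IN={}  OUT={}
  B2:  IN={}  OUT={a*b}
  B3:  IN={a*b}  OUT={a*b}
  B4:  IN={a*b}  OUT={a*b, e*e}
  B5:  IN={a*b}  OUT={}
  B6:  IN={}  OUT={a*a}
  B7:  IN={a*a}  OUT={a*a}
  B8:  IN={a*a}  OUT={a*a, c-e}

Merge at B3: IN[B3] = OUT[B2] = {a*b}
Applying B3's transfer function to that IN value gives OUT[B3] (row B3 above).

Answer: {a*b}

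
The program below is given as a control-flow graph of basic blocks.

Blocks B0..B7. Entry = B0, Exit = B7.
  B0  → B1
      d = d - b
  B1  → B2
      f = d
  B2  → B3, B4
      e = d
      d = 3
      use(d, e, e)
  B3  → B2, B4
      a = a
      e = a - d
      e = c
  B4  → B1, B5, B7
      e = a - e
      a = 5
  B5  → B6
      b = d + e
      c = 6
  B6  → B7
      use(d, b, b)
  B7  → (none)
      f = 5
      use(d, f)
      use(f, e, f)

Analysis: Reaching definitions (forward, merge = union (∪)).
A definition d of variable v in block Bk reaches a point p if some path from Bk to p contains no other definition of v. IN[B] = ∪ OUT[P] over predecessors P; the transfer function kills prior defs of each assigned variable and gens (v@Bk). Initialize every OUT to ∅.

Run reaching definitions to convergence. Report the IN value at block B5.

Answer: {a@B4, d@B2, e@B4, f@B1}

Derivation:
Converged values:
  B0: | IN={} | OUT={d@B0}
  B1: | IN={a@B4, d@B0, d@B2, e@B4, f@B1} | OUT={a@B4, d@B0, d@B2, e@B4, f@B1}
  B2: | IN={a@B3, a@B4, d@B0, d@B2, e@B3, e@B4, f@B1} | OUT={a@B3, a@B4, d@B2, e@B2, f@B1}
  B3: | IN={a@B3, a@B4, d@B2, e@B2, f@B1} | OUT={a@B3, d@B2, e@B3, f@B1}
  B4: | IN={a@B3, a@B4, d@B2, e@B2, e@B3, f@B1} | OUT={a@B4, d@B2, e@B4, f@B1}
  B5: | IN={a@B4, d@B2, e@B4, f@B1} | OUT={a@B4, b@B5, c@B5, d@B2, e@B4, f@B1}
  B6: | IN={a@B4, b@B5, c@B5, d@B2, e@B4, f@B1} | OUT={a@B4, b@B5, c@B5, d@B2, e@B4, f@B1}
  B7: | IN={a@B4, b@B5, c@B5, d@B2, e@B4, f@B1} | OUT={a@B4, b@B5, c@B5, d@B2, e@B4, f@B7}

Merge at B5: IN[B5] = OUT[B4] = {a@B4, d@B2, e@B4, f@B1}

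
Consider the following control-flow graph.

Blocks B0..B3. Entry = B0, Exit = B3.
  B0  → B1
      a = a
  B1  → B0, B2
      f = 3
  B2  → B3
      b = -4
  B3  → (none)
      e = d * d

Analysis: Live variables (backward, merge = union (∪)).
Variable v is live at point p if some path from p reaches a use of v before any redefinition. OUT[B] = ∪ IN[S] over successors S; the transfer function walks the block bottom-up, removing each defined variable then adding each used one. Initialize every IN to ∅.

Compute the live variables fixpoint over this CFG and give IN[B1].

Per-block solution:
  B0:  IN={a, d}  OUT={a, d}
  B1:  IN={a, d}  OUT={a, d}
  B2:  IN={d}  OUT={d}
  B3:  IN={d}  OUT={}

Merge at B1: OUT[B1] = IN[B0] ⊔ IN[B2] = {a, d}
Applying B1's transfer function to that OUT value gives IN[B1] (row B1 above).

Answer: {a, d}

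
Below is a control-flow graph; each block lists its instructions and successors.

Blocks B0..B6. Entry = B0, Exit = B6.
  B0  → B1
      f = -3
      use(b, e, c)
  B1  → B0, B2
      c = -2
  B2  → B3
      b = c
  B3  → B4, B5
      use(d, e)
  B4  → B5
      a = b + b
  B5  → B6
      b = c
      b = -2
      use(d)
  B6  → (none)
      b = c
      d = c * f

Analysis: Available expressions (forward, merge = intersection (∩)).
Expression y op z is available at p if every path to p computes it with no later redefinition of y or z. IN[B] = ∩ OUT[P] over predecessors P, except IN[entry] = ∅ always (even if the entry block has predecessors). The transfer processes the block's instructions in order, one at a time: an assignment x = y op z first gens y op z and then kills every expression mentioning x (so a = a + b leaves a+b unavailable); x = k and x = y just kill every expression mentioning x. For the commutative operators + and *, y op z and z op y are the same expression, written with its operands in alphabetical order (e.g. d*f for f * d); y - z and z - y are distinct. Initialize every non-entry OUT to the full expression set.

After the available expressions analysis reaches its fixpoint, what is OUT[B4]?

Converged values:
  B0:  IN={}  OUT={}
  B1:  IN={}  OUT={}
  B2:  IN={}  OUT={}
  B3:  IN={}  OUT={}
  B4:  IN={}  OUT={b+b}
  B5:  IN={}  OUT={}
  B6:  IN={}  OUT={c*f}

Merge at B4: IN[B4] = OUT[B3] = {}
Applying B4's transfer function to that IN value gives OUT[B4] (row B4 above).

Answer: {b+b}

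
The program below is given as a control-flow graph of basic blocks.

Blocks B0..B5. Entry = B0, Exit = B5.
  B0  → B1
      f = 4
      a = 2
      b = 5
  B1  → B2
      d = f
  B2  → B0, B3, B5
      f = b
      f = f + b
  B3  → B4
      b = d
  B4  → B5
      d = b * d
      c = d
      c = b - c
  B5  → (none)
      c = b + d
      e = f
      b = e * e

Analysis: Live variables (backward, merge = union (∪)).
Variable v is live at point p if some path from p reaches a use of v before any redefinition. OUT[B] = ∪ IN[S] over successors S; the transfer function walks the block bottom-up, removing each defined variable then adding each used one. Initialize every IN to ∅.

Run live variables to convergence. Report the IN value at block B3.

Fixpoint table:
  B0:   IN={}   OUT={b, f}
  B1:   IN={b, f}   OUT={b, d}
  B2:   IN={b, d}   OUT={b, d, f}
  B3:   IN={d, f}   OUT={b, d, f}
  B4:   IN={b, d, f}   OUT={b, d, f}
  B5:   IN={b, d, f}   OUT={}

Merge at B3: OUT[B3] = IN[B4] = {b, d, f}
Applying B3's transfer function to that OUT value gives IN[B3] (row B3 above).

Answer: {d, f}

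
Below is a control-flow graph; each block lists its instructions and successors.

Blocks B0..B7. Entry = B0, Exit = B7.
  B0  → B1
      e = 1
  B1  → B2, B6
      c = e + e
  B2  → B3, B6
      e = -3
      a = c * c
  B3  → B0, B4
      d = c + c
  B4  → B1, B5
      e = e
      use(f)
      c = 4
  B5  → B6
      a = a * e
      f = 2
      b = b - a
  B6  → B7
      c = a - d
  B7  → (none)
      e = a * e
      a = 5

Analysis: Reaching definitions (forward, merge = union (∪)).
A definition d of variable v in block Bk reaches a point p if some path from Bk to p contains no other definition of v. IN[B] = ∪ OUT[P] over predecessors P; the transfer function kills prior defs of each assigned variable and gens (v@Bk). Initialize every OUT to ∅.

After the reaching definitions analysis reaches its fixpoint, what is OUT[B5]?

Per-block solution:
  B0:   IN={a@B2, c@B1, d@B3, e@B2}   OUT={a@B2, c@B1, d@B3, e@B0}
  B1:   IN={a@B2, c@B1, c@B4, d@B3, e@B0, e@B4}   OUT={a@B2, c@B1, d@B3, e@B0, e@B4}
  B2:   IN={a@B2, c@B1, d@B3, e@B0, e@B4}   OUT={a@B2, c@B1, d@B3, e@B2}
  B3:   IN={a@B2, c@B1, d@B3, e@B2}   OUT={a@B2, c@B1, d@B3, e@B2}
  B4:   IN={a@B2, c@B1, d@B3, e@B2}   OUT={a@B2, c@B4, d@B3, e@B4}
  B5:   IN={a@B2, c@B4, d@B3, e@B4}   OUT={a@B5, b@B5, c@B4, d@B3, e@B4, f@B5}
  B6:   IN={a@B2, a@B5, b@B5, c@B1, c@B4, d@B3, e@B0, e@B2, e@B4, f@B5}   OUT={a@B2, a@B5, b@B5, c@B6, d@B3, e@B0, e@B2, e@B4, f@B5}
  B7:   IN={a@B2, a@B5, b@B5, c@B6, d@B3, e@B0, e@B2, e@B4, f@B5}   OUT={a@B7, b@B5, c@B6, d@B3, e@B7, f@B5}

Merge at B5: IN[B5] = OUT[B4] = {a@B2, c@B4, d@B3, e@B4}
Applying B5's transfer function to that IN value gives OUT[B5] (row B5 above).

Answer: {a@B5, b@B5, c@B4, d@B3, e@B4, f@B5}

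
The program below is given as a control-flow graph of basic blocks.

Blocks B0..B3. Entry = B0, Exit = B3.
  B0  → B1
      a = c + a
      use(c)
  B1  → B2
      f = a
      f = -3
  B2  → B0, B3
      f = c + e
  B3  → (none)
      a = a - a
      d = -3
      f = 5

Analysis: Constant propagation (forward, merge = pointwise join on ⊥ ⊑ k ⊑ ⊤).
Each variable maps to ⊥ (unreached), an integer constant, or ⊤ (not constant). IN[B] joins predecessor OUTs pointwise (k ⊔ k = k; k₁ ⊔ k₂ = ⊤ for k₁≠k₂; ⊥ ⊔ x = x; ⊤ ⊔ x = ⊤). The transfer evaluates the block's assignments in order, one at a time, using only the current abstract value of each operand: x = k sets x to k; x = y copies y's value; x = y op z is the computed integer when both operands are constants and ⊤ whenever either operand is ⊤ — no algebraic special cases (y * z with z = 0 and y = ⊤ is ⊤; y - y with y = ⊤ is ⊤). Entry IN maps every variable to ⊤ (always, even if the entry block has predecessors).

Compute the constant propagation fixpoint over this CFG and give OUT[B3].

Fixpoint table:
  B0:   IN=(all ⊤)   OUT=(all ⊤)
  B1:   IN=(all ⊤)   OUT={f:-3; rest ⊤}
  B2:   IN={f:-3; rest ⊤}   OUT=(all ⊤)
  B3:   IN=(all ⊤)   OUT={d:-3, f:5; rest ⊤}

Merge at B3: IN[B3] = OUT[B2] = {a: ⊤, b: ⊤, c: ⊤, d: ⊤, e: ⊤, f: ⊤}
Applying B3's transfer function to that IN value gives OUT[B3] (row B3 above).

Answer: {a: ⊤, b: ⊤, c: ⊤, d: -3, e: ⊤, f: 5}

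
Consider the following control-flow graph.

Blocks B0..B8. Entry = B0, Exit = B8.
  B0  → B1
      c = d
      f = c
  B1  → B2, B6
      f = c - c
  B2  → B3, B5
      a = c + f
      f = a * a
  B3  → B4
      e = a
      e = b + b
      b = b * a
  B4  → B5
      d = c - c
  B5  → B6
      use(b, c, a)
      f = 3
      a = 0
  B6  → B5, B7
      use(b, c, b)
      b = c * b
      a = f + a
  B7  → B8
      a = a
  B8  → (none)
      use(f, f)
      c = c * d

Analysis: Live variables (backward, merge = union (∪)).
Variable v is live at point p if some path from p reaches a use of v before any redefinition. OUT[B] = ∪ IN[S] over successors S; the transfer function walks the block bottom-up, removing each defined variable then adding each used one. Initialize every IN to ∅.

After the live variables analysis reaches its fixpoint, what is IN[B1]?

Answer: {a, b, c, d}

Trace:
Fixpoint table:
  B0: | IN={a, b, d} | OUT={a, b, c, d}
  B1: | IN={a, b, c, d} | OUT={a, b, c, d, f}
  B2: | IN={b, c, d, f} | OUT={a, b, c, d}
  B3: | IN={a, b, c} | OUT={a, b, c}
  B4: | IN={a, b, c} | OUT={a, b, c, d}
  B5: | IN={a, b, c, d} | OUT={a, b, c, d, f}
  B6: | IN={a, b, c, d, f} | OUT={a, b, c, d, f}
  B7: | IN={a, c, d, f} | OUT={c, d, f}
  B8: | IN={c, d, f} | OUT={}

Merge at B1: OUT[B1] = IN[B2] ⊔ IN[B6] = {a, b, c, d, f}
Applying B1's transfer function to that OUT value gives IN[B1] (row B1 above).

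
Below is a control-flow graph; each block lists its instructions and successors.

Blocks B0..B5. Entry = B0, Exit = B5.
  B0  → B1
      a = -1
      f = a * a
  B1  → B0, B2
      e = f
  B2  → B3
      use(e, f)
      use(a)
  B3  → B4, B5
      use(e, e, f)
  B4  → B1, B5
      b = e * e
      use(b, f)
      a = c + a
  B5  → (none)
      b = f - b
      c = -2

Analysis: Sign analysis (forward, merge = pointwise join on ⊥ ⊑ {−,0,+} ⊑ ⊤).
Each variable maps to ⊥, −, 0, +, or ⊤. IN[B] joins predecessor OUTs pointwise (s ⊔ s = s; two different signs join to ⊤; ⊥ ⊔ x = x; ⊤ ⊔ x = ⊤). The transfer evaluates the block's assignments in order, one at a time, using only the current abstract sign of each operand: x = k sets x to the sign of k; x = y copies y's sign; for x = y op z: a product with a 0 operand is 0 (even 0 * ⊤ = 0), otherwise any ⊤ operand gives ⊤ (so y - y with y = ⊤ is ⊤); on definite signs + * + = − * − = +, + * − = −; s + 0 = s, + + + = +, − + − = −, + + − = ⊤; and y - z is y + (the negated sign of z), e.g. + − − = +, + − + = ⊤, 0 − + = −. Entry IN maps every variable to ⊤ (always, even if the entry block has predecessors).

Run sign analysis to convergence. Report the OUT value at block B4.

Answer: {a: ⊤, b: +, c: ⊤, d: ⊤, e: +, f: +}

Working:
Fixpoint table:
  B0:  IN=(all ⊤)  OUT={a:-, f:+; rest ⊤}
  B1:  IN={f:+; rest ⊤}  OUT={e:+, f:+; rest ⊤}
  B2:  IN={e:+, f:+; rest ⊤}  OUT={e:+, f:+; rest ⊤}
  B3:  IN={e:+, f:+; rest ⊤}  OUT={e:+, f:+; rest ⊤}
  B4:  IN={e:+, f:+; rest ⊤}  OUT={b:+, e:+, f:+; rest ⊤}
  B5:  IN={e:+, f:+; rest ⊤}  OUT={c:-, e:+, f:+; rest ⊤}

Merge at B4: IN[B4] = OUT[B3] = {a: ⊤, b: ⊤, c: ⊤, d: ⊤, e: +, f: +}
Applying B4's transfer function to that IN value gives OUT[B4] (row B4 above).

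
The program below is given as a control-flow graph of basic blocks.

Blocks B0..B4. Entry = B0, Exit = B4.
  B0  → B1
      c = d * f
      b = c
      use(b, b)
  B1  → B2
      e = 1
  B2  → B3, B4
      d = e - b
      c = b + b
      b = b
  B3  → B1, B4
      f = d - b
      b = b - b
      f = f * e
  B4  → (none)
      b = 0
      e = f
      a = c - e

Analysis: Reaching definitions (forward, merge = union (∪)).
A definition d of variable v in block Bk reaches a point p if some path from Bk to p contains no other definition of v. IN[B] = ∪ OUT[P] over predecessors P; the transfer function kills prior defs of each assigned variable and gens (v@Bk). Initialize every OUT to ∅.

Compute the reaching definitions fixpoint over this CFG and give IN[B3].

Answer: {b@B2, c@B2, d@B2, e@B1, f@B3}

Derivation:
Converged values:
  B0:   IN={}   OUT={b@B0, c@B0}
  B1:   IN={b@B0, b@B3, c@B0, c@B2, d@B2, e@B1, f@B3}   OUT={b@B0, b@B3, c@B0, c@B2, d@B2, e@B1, f@B3}
  B2:   IN={b@B0, b@B3, c@B0, c@B2, d@B2, e@B1, f@B3}   OUT={b@B2, c@B2, d@B2, e@B1, f@B3}
  B3:   IN={b@B2, c@B2, d@B2, e@B1, f@B3}   OUT={b@B3, c@B2, d@B2, e@B1, f@B3}
  B4:   IN={b@B2, b@B3, c@B2, d@B2, e@B1, f@B3}   OUT={a@B4, b@B4, c@B2, d@B2, e@B4, f@B3}

Merge at B3: IN[B3] = OUT[B2] = {b@B2, c@B2, d@B2, e@B1, f@B3}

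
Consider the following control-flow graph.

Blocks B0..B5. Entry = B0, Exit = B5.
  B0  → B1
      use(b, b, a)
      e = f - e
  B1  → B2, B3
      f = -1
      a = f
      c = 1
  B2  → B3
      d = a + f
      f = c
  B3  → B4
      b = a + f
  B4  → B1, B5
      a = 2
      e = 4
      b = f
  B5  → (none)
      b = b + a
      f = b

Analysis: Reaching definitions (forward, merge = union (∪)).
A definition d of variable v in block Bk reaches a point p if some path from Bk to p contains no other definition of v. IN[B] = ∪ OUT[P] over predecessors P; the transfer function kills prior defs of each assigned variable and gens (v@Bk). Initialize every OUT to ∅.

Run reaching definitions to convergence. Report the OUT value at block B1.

Answer: {a@B1, b@B4, c@B1, d@B2, e@B0, e@B4, f@B1}

Derivation:
Per-block solution:
  B0: | IN={} | OUT={e@B0}
  B1: | IN={a@B4, b@B4, c@B1, d@B2, e@B0, e@B4, f@B1, f@B2} | OUT={a@B1, b@B4, c@B1, d@B2, e@B0, e@B4, f@B1}
  B2: | IN={a@B1, b@B4, c@B1, d@B2, e@B0, e@B4, f@B1} | OUT={a@B1, b@B4, c@B1, d@B2, e@B0, e@B4, f@B2}
  B3: | IN={a@B1, b@B4, c@B1, d@B2, e@B0, e@B4, f@B1, f@B2} | OUT={a@B1, b@B3, c@B1, d@B2, e@B0, e@B4, f@B1, f@B2}
  B4: | IN={a@B1, b@B3, c@B1, d@B2, e@B0, e@B4, f@B1, f@B2} | OUT={a@B4, b@B4, c@B1, d@B2, e@B4, f@B1, f@B2}
  B5: | IN={a@B4, b@B4, c@B1, d@B2, e@B4, f@B1, f@B2} | OUT={a@B4, b@B5, c@B1, d@B2, e@B4, f@B5}

Merge at B1: IN[B1] = OUT[B0] ⊔ OUT[B4] = {a@B4, b@B4, c@B1, d@B2, e@B0, e@B4, f@B1, f@B2}
Applying B1's transfer function to that IN value gives OUT[B1] (row B1 above).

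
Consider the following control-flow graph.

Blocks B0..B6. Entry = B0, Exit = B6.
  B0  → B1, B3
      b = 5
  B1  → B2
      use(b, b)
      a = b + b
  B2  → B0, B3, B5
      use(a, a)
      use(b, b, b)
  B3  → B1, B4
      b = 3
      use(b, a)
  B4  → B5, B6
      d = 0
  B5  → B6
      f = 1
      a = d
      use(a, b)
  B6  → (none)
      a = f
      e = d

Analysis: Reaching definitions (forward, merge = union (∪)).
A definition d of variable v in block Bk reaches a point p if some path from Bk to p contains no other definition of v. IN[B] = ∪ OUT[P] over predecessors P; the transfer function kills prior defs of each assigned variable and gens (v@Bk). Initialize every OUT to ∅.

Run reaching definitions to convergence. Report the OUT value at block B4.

Fixpoint table:
  B0:  IN={a@B1, b@B0, b@B3}  OUT={a@B1, b@B0}
  B1:  IN={a@B1, b@B0, b@B3}  OUT={a@B1, b@B0, b@B3}
  B2:  IN={a@B1, b@B0, b@B3}  OUT={a@B1, b@B0, b@B3}
  B3:  IN={a@B1, b@B0, b@B3}  OUT={a@B1, b@B3}
  B4:  IN={a@B1, b@B3}  OUT={a@B1, b@B3, d@B4}
  B5:  IN={a@B1, b@B0, b@B3, d@B4}  OUT={a@B5, b@B0, b@B3, d@B4, f@B5}
  B6:  IN={a@B1, a@B5, b@B0, b@B3, d@B4, f@B5}  OUT={a@B6, b@B0, b@B3, d@B4, e@B6, f@B5}

Merge at B4: IN[B4] = OUT[B3] = {a@B1, b@B3}
Applying B4's transfer function to that IN value gives OUT[B4] (row B4 above).

Answer: {a@B1, b@B3, d@B4}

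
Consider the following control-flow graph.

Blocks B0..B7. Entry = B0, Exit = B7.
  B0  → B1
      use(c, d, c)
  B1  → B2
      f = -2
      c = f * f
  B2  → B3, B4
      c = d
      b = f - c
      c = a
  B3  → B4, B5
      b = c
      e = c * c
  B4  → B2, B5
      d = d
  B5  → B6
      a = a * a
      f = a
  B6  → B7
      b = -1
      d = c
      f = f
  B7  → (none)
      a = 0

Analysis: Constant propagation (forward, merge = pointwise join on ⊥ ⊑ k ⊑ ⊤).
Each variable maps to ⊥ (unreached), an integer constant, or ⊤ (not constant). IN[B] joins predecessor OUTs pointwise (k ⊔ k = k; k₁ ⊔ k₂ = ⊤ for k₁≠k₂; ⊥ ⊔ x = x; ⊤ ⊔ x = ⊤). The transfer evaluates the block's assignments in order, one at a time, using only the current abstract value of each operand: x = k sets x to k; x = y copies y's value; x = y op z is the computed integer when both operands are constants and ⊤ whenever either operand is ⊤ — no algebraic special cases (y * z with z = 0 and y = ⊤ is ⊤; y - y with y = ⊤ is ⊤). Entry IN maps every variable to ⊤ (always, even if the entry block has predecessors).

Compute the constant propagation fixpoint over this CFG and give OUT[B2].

Fixpoint table:
  B0:   IN=(all ⊤)   OUT=(all ⊤)
  B1:   IN=(all ⊤)   OUT={c:4, f:-2; rest ⊤}
  B2:   IN={f:-2; rest ⊤}   OUT={f:-2; rest ⊤}
  B3:   IN={f:-2; rest ⊤}   OUT={f:-2; rest ⊤}
  B4:   IN={f:-2; rest ⊤}   OUT={f:-2; rest ⊤}
  B5:   IN={f:-2; rest ⊤}   OUT=(all ⊤)
  B6:   IN=(all ⊤)   OUT={b:-1; rest ⊤}
  B7:   IN={b:-1; rest ⊤}   OUT={a:0, b:-1; rest ⊤}

Merge at B2: IN[B2] = OUT[B1] ⊔ OUT[B4] = {a: ⊤, b: ⊤, c: ⊤, d: ⊤, e: ⊤, f: -2}
Applying B2's transfer function to that IN value gives OUT[B2] (row B2 above).

Answer: {a: ⊤, b: ⊤, c: ⊤, d: ⊤, e: ⊤, f: -2}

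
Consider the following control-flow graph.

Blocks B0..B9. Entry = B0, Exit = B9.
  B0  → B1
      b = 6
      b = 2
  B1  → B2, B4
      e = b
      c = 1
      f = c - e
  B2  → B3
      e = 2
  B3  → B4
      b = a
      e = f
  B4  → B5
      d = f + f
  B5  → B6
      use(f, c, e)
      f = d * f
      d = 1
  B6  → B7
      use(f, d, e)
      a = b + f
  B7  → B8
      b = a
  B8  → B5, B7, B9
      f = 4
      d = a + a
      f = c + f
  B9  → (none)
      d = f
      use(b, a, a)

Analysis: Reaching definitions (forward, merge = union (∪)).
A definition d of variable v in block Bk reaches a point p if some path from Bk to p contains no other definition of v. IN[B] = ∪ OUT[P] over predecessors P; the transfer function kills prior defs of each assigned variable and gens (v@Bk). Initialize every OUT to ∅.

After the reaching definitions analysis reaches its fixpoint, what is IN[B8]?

Answer: {a@B6, b@B7, c@B1, d@B5, d@B8, e@B1, e@B3, f@B5, f@B8}

Trace:
Converged values:
  B0: | IN={} | OUT={b@B0}
  B1: | IN={b@B0} | OUT={b@B0, c@B1, e@B1, f@B1}
  B2: | IN={b@B0, c@B1, e@B1, f@B1} | OUT={b@B0, c@B1, e@B2, f@B1}
  B3: | IN={b@B0, c@B1, e@B2, f@B1} | OUT={b@B3, c@B1, e@B3, f@B1}
  B4: | IN={b@B0, b@B3, c@B1, e@B1, e@B3, f@B1} | OUT={b@B0, b@B3, c@B1, d@B4, e@B1, e@B3, f@B1}
  B5: | IN={a@B6, b@B0, b@B3, b@B7, c@B1, d@B4, d@B8, e@B1, e@B3, f@B1, f@B8} | OUT={a@B6, b@B0, b@B3, b@B7, c@B1, d@B5, e@B1, e@B3, f@B5}
  B6: | IN={a@B6, b@B0, b@B3, b@B7, c@B1, d@B5, e@B1, e@B3, f@B5} | OUT={a@B6, b@B0, b@B3, b@B7, c@B1, d@B5, e@B1, e@B3, f@B5}
  B7: | IN={a@B6, b@B0, b@B3, b@B7, c@B1, d@B5, d@B8, e@B1, e@B3, f@B5, f@B8} | OUT={a@B6, b@B7, c@B1, d@B5, d@B8, e@B1, e@B3, f@B5, f@B8}
  B8: | IN={a@B6, b@B7, c@B1, d@B5, d@B8, e@B1, e@B3, f@B5, f@B8} | OUT={a@B6, b@B7, c@B1, d@B8, e@B1, e@B3, f@B8}
  B9: | IN={a@B6, b@B7, c@B1, d@B8, e@B1, e@B3, f@B8} | OUT={a@B6, b@B7, c@B1, d@B9, e@B1, e@B3, f@B8}

Merge at B8: IN[B8] = OUT[B7] = {a@B6, b@B7, c@B1, d@B5, d@B8, e@B1, e@B3, f@B5, f@B8}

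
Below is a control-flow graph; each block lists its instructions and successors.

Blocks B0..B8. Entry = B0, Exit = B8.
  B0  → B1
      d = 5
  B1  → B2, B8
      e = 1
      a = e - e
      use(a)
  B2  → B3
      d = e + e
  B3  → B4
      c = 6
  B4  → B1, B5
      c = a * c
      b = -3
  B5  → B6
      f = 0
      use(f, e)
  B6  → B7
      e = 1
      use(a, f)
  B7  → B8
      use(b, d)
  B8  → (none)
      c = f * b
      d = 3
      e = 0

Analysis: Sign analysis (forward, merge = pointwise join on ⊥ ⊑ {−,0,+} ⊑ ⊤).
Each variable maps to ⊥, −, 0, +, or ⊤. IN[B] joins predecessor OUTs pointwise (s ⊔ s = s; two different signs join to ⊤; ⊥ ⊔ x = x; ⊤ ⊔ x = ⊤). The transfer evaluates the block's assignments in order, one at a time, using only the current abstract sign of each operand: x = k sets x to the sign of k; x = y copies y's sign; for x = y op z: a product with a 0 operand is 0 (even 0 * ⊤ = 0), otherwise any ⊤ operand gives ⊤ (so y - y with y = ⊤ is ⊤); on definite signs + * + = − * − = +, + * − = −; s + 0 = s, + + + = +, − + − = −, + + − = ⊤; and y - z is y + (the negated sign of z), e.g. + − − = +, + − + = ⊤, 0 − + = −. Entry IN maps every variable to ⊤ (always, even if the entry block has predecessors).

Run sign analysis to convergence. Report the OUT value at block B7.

Answer: {a: ⊤, b: -, c: ⊤, d: +, e: +, f: 0}

Derivation:
Converged values:
  B0:  IN=(all ⊤)  OUT={d:+; rest ⊤}
  B1:  IN={d:+; rest ⊤}  OUT={d:+, e:+; rest ⊤}
  B2:  IN={d:+, e:+; rest ⊤}  OUT={d:+, e:+; rest ⊤}
  B3:  IN={d:+, e:+; rest ⊤}  OUT={c:+, d:+, e:+; rest ⊤}
  B4:  IN={c:+, d:+, e:+; rest ⊤}  OUT={b:-, d:+, e:+; rest ⊤}
  B5:  IN={b:-, d:+, e:+; rest ⊤}  OUT={b:-, d:+, e:+, f:0; rest ⊤}
  B6:  IN={b:-, d:+, e:+, f:0; rest ⊤}  OUT={b:-, d:+, e:+, f:0; rest ⊤}
  B7:  IN={b:-, d:+, e:+, f:0; rest ⊤}  OUT={b:-, d:+, e:+, f:0; rest ⊤}
  B8:  IN={d:+, e:+; rest ⊤}  OUT={d:+, e:0; rest ⊤}

Merge at B7: IN[B7] = OUT[B6] = {a: ⊤, b: -, c: ⊤, d: +, e: +, f: 0}
Applying B7's transfer function to that IN value gives OUT[B7] (row B7 above).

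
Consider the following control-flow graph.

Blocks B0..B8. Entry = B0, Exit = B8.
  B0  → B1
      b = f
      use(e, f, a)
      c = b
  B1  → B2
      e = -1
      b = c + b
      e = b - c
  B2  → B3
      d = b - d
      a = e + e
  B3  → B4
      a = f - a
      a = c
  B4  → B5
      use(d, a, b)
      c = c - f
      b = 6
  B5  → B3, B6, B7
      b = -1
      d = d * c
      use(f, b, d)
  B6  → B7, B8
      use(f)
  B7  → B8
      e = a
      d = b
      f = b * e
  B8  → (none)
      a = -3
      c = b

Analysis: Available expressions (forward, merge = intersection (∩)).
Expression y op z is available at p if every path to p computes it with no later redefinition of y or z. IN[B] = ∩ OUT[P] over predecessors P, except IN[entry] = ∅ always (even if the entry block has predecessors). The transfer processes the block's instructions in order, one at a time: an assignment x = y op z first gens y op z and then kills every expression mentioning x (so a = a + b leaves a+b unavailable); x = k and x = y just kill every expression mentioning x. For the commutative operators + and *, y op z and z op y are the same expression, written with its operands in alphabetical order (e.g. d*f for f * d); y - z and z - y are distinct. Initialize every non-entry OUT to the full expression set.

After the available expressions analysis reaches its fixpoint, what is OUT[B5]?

Fixpoint table:
  B0: | IN={} | OUT={}
  B1: | IN={} | OUT={b-c}
  B2: | IN={b-c} | OUT={b-c, e+e}
  B3: | IN={e+e} | OUT={e+e}
  B4: | IN={e+e} | OUT={e+e}
  B5: | IN={e+e} | OUT={e+e}
  B6: | IN={e+e} | OUT={e+e}
  B7: | IN={e+e} | OUT={b*e}
  B8: | IN={} | OUT={}

Merge at B5: IN[B5] = OUT[B4] = {e+e}
Applying B5's transfer function to that IN value gives OUT[B5] (row B5 above).

Answer: {e+e}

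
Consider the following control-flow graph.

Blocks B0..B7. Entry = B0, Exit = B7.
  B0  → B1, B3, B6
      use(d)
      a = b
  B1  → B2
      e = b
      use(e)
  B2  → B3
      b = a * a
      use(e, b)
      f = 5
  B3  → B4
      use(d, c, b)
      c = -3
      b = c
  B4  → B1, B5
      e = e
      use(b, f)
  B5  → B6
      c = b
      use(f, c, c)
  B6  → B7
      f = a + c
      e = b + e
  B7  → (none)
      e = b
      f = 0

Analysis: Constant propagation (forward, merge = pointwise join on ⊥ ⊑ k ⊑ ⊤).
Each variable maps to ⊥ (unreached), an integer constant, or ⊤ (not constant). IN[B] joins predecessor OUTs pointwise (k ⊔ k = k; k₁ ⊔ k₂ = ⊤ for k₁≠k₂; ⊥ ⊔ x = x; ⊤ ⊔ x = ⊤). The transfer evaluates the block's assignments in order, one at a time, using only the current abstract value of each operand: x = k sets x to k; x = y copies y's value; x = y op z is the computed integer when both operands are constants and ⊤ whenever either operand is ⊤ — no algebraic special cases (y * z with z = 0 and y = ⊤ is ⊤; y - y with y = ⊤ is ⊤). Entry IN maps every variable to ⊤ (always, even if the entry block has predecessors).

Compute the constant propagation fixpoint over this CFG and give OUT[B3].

Fixpoint table:
  B0: | IN=(all ⊤) | OUT=(all ⊤)
  B1: | IN=(all ⊤) | OUT=(all ⊤)
  B2: | IN=(all ⊤) | OUT={f:5; rest ⊤}
  B3: | IN=(all ⊤) | OUT={b:-3, c:-3; rest ⊤}
  B4: | IN={b:-3, c:-3; rest ⊤} | OUT={b:-3, c:-3; rest ⊤}
  B5: | IN={b:-3, c:-3; rest ⊤} | OUT={b:-3, c:-3; rest ⊤}
  B6: | IN=(all ⊤) | OUT=(all ⊤)
  B7: | IN=(all ⊤) | OUT={f:0; rest ⊤}

Merge at B3: IN[B3] = OUT[B0] ⊔ OUT[B2] = {a: ⊤, b: ⊤, c: ⊤, d: ⊤, e: ⊤, f: ⊤}
Applying B3's transfer function to that IN value gives OUT[B3] (row B3 above).

Answer: {a: ⊤, b: -3, c: -3, d: ⊤, e: ⊤, f: ⊤}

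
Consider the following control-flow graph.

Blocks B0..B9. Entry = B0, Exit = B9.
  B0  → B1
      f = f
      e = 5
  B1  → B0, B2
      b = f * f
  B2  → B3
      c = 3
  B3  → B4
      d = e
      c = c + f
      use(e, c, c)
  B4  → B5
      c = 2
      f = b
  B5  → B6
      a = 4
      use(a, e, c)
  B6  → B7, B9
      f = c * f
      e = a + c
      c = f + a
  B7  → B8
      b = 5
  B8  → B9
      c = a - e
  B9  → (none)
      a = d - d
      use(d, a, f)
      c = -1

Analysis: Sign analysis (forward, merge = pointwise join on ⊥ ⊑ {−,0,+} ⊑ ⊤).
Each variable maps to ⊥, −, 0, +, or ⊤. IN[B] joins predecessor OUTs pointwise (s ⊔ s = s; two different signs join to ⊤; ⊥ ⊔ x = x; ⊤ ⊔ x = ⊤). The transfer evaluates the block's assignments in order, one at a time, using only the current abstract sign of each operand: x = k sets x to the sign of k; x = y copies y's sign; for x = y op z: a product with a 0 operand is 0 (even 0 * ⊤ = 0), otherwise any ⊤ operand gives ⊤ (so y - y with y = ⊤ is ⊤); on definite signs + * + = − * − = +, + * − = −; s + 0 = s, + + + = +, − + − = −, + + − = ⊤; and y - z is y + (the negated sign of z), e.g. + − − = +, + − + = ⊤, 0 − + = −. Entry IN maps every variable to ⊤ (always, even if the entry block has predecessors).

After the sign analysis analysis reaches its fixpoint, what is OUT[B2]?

Answer: {a: ⊤, b: ⊤, c: +, d: ⊤, e: +, f: ⊤}

Derivation:
Per-block solution:
  B0: | IN=(all ⊤) | OUT={e:+; rest ⊤}
  B1: | IN={e:+; rest ⊤} | OUT={e:+; rest ⊤}
  B2: | IN={e:+; rest ⊤} | OUT={c:+, e:+; rest ⊤}
  B3: | IN={c:+, e:+; rest ⊤} | OUT={d:+, e:+; rest ⊤}
  B4: | IN={d:+, e:+; rest ⊤} | OUT={c:+, d:+, e:+; rest ⊤}
  B5: | IN={c:+, d:+, e:+; rest ⊤} | OUT={a:+, c:+, d:+, e:+; rest ⊤}
  B6: | IN={a:+, c:+, d:+, e:+; rest ⊤} | OUT={a:+, d:+, e:+; rest ⊤}
  B7: | IN={a:+, d:+, e:+; rest ⊤} | OUT={a:+, b:+, d:+, e:+; rest ⊤}
  B8: | IN={a:+, b:+, d:+, e:+; rest ⊤} | OUT={a:+, b:+, d:+, e:+; rest ⊤}
  B9: | IN={a:+, d:+, e:+; rest ⊤} | OUT={c:-, d:+, e:+; rest ⊤}

Merge at B2: IN[B2] = OUT[B1] = {a: ⊤, b: ⊤, c: ⊤, d: ⊤, e: +, f: ⊤}
Applying B2's transfer function to that IN value gives OUT[B2] (row B2 above).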